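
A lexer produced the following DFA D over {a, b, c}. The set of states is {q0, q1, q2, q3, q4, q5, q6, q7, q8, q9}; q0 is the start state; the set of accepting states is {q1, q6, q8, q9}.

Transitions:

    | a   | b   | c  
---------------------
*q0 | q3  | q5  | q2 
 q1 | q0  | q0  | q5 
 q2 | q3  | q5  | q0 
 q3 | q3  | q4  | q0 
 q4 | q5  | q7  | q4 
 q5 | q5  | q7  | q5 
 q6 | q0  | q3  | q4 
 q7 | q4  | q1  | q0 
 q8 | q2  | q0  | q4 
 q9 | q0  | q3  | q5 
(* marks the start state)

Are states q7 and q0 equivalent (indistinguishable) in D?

Reachable states from the start: {q0,q1,q2,q3,q4,q5,q7}. Unreachable: {q6,q8,q9} — drop them.
Initial partition by acceptance: {q1} | {q0,q2,q3,q4,q5,q7}.
On input b, block {q0,q2,q3,q4,q5,q7} splits into {q0,q2,q3,q4,q5} and {q7}.
On input b, block {q0,q2,q3,q4,q5} splits into {q0,q2,q3} and {q4,q5}.
The partition is now stable with 4 blocks: {q1} | {q0,q2,q3} | {q7} | {q4,q5}.
q7 and q0 end up in different blocks, so they are distinguishable. For instance, the string 'b' is accepted from only q7.

No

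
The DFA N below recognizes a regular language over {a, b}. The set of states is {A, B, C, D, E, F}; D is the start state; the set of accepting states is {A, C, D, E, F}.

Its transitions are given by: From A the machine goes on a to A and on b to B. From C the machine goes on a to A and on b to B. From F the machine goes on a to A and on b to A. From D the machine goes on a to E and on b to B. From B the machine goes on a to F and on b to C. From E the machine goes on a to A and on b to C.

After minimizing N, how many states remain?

P0 = {A,C,D,E,F} | {B}.
Refine {A,C,D,E,F} on symbol b: members go to different blocks, giving {A,C,D} and {E,F}.
Refine {A,C,D} on symbol a: members go to different blocks, giving {A,C} and {D}.
The partition is now stable with 4 blocks: {A,C} | {B} | {E,F} | {D}.

4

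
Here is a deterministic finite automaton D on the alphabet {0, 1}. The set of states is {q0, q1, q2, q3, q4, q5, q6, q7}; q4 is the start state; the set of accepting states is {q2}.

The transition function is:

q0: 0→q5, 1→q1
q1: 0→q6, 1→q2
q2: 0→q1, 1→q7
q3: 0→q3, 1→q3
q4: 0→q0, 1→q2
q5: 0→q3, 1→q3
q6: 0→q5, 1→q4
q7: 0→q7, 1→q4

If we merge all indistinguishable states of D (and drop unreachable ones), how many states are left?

5

Every state is reachable, so we keep all 8.
P0 = {q2} | {q0,q1,q3,q4,q5,q6,q7}.
On input 1, block {q0,q1,q3,q4,q5,q6,q7} splits into {q0,q3,q5,q6,q7} and {q1,q4}.
On input 1, block {q0,q3,q5,q6,q7} splits into {q0,q6,q7} and {q3,q5}.
Refine {q0,q6,q7} on symbol 0: members go to different blocks, giving {q0,q6} and {q7}.
No further refinement is possible. Final partition (5 blocks): {q2} | {q0,q6} | {q1,q4} | {q3,q5} | {q7}.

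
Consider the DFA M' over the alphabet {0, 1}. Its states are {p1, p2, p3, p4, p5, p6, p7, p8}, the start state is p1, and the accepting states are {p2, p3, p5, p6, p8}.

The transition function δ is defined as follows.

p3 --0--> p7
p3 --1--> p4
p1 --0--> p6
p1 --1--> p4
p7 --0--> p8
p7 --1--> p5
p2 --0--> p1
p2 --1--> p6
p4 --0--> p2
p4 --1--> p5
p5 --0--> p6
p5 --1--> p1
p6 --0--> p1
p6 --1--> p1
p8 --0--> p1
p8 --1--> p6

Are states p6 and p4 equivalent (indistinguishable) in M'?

First remove the unreachable states {p3,p7,p8}; 5 states remain.
Initial partition by acceptance: {p2,p5,p6} | {p1,p4}.
On input 0, block {p2,p5,p6} splits into {p2,p6} and {p5}.
On input 1, block {p2,p6} splits into {p2} and {p6}.
Split {p1,p4} by δ(·,0) → {p1} and {p4}.
Stable partition: {p2} | {p1} | {p5} | {p6} | {p4} — 5 equivalence classes.
p6 and p4 end up in different blocks, so they are distinguishable. For instance, the string 'ε' is accepted from only p6.

No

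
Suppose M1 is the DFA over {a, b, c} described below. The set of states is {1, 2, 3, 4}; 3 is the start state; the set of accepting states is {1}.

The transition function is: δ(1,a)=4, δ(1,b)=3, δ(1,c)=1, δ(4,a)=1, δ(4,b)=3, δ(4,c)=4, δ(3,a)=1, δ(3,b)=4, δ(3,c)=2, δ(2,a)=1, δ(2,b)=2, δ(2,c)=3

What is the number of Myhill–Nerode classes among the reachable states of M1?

2

Every state is reachable, so we keep all 4.
Start with accepting vs non-accepting: {1} | {2,3,4}.
No further refinement is possible. Final partition (2 blocks): {1} | {2,3,4}.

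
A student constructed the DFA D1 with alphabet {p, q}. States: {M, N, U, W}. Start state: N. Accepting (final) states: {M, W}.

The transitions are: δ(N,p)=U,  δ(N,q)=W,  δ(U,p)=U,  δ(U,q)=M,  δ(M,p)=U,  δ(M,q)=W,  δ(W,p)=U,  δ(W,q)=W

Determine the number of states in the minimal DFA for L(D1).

2

All states are reachable from the start state.
Initial partition by acceptance: {M,W} | {N,U}.
Stable partition: {M,W} | {N,U} — 2 equivalence classes.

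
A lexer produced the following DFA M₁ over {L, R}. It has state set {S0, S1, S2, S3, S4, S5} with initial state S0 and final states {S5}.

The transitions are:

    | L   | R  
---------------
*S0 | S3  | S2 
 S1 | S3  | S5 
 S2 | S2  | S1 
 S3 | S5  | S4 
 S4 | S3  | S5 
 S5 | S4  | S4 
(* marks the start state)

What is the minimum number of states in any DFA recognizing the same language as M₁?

All states are reachable from the start state.
Initial partition by acceptance: {S5} | {S0,S1,S2,S3,S4}.
Refine {S0,S1,S2,S3,S4} on symbol L: members go to different blocks, giving {S0,S1,S2,S4} and {S3}.
On input L, block {S0,S1,S2,S4} splits into {S0,S1,S4} and {S2}.
Refine {S0,S1,S4} on symbol R: members go to different blocks, giving {S1,S4} and {S0}.
Stable partition: {S5} | {S1,S4} | {S3} | {S2} | {S0} — 5 equivalence classes.

5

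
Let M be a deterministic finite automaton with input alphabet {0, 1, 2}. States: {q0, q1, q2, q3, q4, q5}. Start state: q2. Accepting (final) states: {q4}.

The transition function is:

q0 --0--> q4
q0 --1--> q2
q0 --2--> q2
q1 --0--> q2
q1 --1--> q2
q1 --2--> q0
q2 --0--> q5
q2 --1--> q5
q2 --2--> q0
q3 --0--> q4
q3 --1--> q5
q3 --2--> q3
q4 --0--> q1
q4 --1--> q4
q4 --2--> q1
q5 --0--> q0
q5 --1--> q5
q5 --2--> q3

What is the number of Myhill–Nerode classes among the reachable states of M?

Start with accepting vs non-accepting: {q4} | {q0,q1,q2,q3,q5}.
Split {q0,q1,q2,q3,q5} by δ(·,0) → {q1,q2,q5} and {q0,q3}.
Split {q1,q2,q5} by δ(·,0) → {q1,q2} and {q5}.
Split {q1,q2} by δ(·,0) → {q1} and {q2}.
Split {q0,q3} by δ(·,1) → {q0} and {q3}.
Stable partition: {q4} | {q1} | {q0} | {q5} | {q2} | {q3} — 6 equivalence classes.

6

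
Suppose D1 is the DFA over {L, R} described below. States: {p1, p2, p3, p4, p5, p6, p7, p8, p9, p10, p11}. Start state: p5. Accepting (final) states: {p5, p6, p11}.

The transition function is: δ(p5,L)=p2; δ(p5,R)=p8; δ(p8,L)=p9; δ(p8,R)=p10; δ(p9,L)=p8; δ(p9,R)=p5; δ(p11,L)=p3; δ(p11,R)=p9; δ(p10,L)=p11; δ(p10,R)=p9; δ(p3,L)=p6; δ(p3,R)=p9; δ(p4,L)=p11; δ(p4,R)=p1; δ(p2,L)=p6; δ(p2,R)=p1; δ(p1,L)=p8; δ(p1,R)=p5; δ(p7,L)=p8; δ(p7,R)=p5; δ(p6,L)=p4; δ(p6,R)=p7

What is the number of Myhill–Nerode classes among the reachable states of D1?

All states are reachable from the start state.
Start with accepting vs non-accepting: {p5,p6,p11} | {p1,p2,p3,p4,p7,p8,p9,p10}.
Split {p1,p2,p3,p4,p7,p8,p9,p10} by δ(·,L) → {p1,p7,p8,p9} and {p2,p3,p4,p10}.
Split {p1,p7,p8,p9} by δ(·,R) → {p1,p7,p9} and {p8}.
Split {p5,p6,p11} by δ(·,R) → {p6,p11} and {p5}.
The partition is now stable with 5 blocks: {p6,p11} | {p1,p7,p9} | {p2,p3,p4,p10} | {p8} | {p5}.

5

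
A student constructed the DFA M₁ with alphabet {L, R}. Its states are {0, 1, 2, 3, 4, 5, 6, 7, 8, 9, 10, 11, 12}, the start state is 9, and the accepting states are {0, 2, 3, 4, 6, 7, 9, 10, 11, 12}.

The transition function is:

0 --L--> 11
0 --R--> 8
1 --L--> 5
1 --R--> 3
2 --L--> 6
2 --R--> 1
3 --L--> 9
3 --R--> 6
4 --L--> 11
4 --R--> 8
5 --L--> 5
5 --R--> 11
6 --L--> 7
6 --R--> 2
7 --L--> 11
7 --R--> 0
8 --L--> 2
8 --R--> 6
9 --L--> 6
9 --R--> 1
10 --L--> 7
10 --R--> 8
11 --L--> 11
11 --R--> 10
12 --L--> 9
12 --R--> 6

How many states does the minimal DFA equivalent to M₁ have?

States {4,12} cannot be reached from the start state, so discard them.
Initial partition by acceptance: {0,2,3,6,7,9,10,11} | {1,5,8}.
On input R, block {0,2,3,6,7,9,10,11} splits into {0,2,9,10} and {3,6,7,11}.
Refine {1,5,8} on symbol L: members go to different blocks, giving {1,5} and {8}.
On input R, block {0,2,9,10} splits into {0,10} and {2,9}.
On input L, block {3,6,7,11} splits into {6,7,11} and {3}.
On input R, block {1,5} splits into {1} and {5}.
On input R, block {6,7,11} splits into {7,11} and {6}.
Stable partition: {0,10} | {1} | {7,11} | {8} | {2,9} | {3} | {5} | {6} — 8 equivalence classes.

8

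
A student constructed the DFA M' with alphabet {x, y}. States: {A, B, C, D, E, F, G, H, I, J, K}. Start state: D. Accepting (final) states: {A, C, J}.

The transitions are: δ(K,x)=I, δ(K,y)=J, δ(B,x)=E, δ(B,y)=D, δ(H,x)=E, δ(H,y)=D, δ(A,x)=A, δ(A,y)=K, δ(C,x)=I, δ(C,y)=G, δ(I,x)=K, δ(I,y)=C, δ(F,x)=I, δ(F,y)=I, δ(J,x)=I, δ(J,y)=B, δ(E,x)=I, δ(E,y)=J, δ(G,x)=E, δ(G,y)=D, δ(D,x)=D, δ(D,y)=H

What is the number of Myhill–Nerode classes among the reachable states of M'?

4

States {A,F} cannot be reached from the start state, so discard them.
Initial partition by acceptance: {C,J} | {B,D,E,G,H,I,K}.
Refine {B,D,E,G,H,I,K} on symbol y: members go to different blocks, giving {B,D,G,H} and {E,I,K}.
Refine {B,D,G,H} on symbol x: members go to different blocks, giving {B,G,H} and {D}.
The partition is now stable with 4 blocks: {C,J} | {B,G,H} | {E,I,K} | {D}.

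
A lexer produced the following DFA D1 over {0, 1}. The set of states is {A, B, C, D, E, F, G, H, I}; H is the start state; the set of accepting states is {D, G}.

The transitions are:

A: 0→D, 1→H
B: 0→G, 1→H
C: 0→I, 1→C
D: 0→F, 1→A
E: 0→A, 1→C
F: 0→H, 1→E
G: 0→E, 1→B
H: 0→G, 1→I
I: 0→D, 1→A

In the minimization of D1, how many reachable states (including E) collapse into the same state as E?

3

Every state is reachable, so we keep all 9.
Start with accepting vs non-accepting: {D,G} | {A,B,C,E,F,H,I}.
Split {A,B,C,E,F,H,I} by δ(·,0) → {A,B,H,I} and {C,E,F}.
Stable partition: {D,G} | {A,B,H,I} | {C,E,F} — 3 equivalence classes.
State E belongs to the block {C,E,F}, which has 3 states.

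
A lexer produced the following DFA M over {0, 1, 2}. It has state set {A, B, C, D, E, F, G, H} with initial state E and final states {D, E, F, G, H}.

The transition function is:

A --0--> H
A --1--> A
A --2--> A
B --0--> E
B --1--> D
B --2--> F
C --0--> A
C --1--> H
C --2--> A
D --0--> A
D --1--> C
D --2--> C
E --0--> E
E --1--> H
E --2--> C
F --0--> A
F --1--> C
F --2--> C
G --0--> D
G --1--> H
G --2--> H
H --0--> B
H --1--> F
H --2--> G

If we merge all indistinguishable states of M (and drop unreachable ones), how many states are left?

P0 = {D,E,F,G,H} | {A,B,C}.
On input 0, block {D,E,F,G,H} splits into {D,F,H} and {E,G}.
Refine {D,F,H} on symbol 1: members go to different blocks, giving {D,F} and {H}.
Split {A,B,C} by δ(·,0) → {A} and {B} and {C}.
Split {E,G} by δ(·,0) → {E} and {G}.
The partition is now stable with 7 blocks: {D,F} | {A} | {E} | {H} | {B} | {C} | {G}.

7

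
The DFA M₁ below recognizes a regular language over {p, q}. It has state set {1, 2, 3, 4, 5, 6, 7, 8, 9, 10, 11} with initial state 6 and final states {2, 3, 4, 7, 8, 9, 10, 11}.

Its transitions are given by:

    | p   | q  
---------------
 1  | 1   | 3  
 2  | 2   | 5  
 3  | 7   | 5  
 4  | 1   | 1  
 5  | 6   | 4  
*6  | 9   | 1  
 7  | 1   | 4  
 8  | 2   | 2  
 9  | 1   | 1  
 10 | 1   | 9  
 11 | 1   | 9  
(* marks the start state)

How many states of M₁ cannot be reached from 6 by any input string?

4

No path from 6 leads to 2, 8, 10, 11; the other 7 states are all reachable.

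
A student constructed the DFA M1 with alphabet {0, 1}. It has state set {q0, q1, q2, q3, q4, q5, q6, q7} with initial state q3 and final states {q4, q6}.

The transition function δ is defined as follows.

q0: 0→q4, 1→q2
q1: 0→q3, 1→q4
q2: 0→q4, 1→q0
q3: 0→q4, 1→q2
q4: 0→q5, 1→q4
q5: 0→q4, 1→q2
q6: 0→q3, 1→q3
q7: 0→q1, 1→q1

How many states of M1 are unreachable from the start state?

Starting at q3 and following transitions, the reachable set is {q0, q2, q3, q4, q5}. That leaves q1, q6, q7 unreachable — 3 in total.

3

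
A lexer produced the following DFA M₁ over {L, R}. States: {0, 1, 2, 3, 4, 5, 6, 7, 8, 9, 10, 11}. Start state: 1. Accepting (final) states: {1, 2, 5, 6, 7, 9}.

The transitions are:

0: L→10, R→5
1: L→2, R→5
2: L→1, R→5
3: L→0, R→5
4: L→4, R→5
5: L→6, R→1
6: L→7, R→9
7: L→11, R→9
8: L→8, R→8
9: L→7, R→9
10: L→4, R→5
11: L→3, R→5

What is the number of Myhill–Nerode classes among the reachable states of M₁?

5

States {8} cannot be reached from the start state, so discard them.
Initial partition by acceptance: {1,2,5,6,7,9} | {0,3,4,10,11}.
On input L, block {1,2,5,6,7,9} splits into {1,2,5,6,9} and {7}.
Refine {1,2,5,6,9} on symbol L: members go to different blocks, giving {1,2,5} and {6,9}.
Refine {1,2,5} on symbol L: members go to different blocks, giving {1,2} and {5}.
No further refinement is possible. Final partition (5 blocks): {1,2} | {0,3,4,10,11} | {7} | {6,9} | {5}.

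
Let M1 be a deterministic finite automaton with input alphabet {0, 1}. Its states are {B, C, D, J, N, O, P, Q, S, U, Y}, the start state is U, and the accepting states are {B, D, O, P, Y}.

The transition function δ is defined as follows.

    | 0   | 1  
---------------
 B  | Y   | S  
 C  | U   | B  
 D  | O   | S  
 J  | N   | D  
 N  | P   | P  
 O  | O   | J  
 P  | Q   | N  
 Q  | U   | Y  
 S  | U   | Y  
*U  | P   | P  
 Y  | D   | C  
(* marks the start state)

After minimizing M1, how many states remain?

Every state is reachable, so we keep all 11.
P0 = {B,D,O,P,Y} | {C,J,N,Q,S,U}.
Refine {B,D,O,P,Y} on symbol 0: members go to different blocks, giving {B,D,O,Y} and {P}.
Refine {C,J,N,Q,S,U} on symbol 0: members go to different blocks, giving {C,J,Q,S} and {N,U}.
The partition is now stable with 4 blocks: {B,D,O,Y} | {C,J,Q,S} | {P} | {N,U}.

4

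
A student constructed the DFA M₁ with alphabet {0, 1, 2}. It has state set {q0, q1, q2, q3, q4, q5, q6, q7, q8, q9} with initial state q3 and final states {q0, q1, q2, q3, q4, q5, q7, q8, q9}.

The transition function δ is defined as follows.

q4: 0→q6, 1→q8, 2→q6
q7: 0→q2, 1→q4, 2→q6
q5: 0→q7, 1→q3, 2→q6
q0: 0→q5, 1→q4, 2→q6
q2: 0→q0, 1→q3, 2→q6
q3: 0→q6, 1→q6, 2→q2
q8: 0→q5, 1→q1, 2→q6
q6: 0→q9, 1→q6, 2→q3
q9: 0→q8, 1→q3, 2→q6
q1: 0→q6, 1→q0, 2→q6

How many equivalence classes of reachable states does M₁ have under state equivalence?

5

Initial partition by acceptance: {q0,q1,q2,q3,q4,q5,q7,q8,q9} | {q6}.
On input 0, block {q0,q1,q2,q3,q4,q5,q7,q8,q9} splits into {q0,q2,q5,q7,q8,q9} and {q1,q3,q4}.
Split {q1,q3,q4} by δ(·,1) → {q1,q4} and {q3}.
Split {q0,q2,q5,q7,q8,q9} by δ(·,1) → {q0,q7,q8} and {q2,q5,q9}.
The partition is now stable with 5 blocks: {q0,q7,q8} | {q6} | {q1,q4} | {q3} | {q2,q5,q9}.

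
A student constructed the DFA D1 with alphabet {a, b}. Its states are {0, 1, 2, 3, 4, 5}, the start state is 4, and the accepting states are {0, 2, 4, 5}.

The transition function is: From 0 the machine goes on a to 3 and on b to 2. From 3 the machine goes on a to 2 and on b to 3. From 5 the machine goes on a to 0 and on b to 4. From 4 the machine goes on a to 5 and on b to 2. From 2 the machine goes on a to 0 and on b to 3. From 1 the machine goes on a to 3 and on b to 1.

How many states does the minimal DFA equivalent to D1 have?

5

States {1} cannot be reached from the start state, so discard them.
Start with accepting vs non-accepting: {0,2,4,5} | {3}.
Refine {0,2,4,5} on symbol a: members go to different blocks, giving {2,4,5} and {0}.
Split {2,4,5} by δ(·,a) → {2,5} and {4}.
Refine {2,5} on symbol b: members go to different blocks, giving {2} and {5}.
The partition is now stable with 5 blocks: {2} | {3} | {0} | {4} | {5}.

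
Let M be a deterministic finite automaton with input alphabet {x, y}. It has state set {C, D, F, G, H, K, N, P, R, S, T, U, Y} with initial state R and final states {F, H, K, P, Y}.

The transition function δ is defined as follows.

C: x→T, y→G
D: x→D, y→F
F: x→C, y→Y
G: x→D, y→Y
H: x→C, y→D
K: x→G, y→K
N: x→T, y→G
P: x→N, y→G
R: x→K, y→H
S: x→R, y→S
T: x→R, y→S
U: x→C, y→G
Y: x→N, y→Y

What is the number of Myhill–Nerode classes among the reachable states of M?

7

Reachable states from the start: {C,D,F,G,H,K,N,R,S,T,Y}. Unreachable: {P,U} — drop them.
P0 = {F,H,K,Y} | {C,D,G,N,R,S,T}.
Refine {F,H,K,Y} on symbol y: members go to different blocks, giving {F,K,Y} and {H}.
Split {C,D,G,N,R,S,T} by δ(·,x) → {C,D,G,N,S,T} and {R}.
Refine {C,D,G,N,S,T} on symbol x: members go to different blocks, giving {C,D,G,N} and {S,T}.
Refine {C,D,G,N} on symbol x: members go to different blocks, giving {C,N} and {D,G}.
On input x, block {F,K,Y} splits into {F,Y} and {K}.
No further refinement is possible. Final partition (7 blocks): {F,Y} | {C,N} | {H} | {R} | {S,T} | {D,G} | {K}.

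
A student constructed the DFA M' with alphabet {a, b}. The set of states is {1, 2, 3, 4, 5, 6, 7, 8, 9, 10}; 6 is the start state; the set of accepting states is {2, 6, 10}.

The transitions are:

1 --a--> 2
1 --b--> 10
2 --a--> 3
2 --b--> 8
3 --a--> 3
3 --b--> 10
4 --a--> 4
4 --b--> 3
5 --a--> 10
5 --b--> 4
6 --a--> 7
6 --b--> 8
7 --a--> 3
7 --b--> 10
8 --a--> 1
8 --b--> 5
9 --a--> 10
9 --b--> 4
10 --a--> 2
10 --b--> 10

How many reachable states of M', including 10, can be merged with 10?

1

First remove the unreachable states {9}; 9 states remain.
Initial partition by acceptance: {2,6,10} | {1,3,4,5,7,8}.
Refine {2,6,10} on symbol a: members go to different blocks, giving {2,6} and {10}.
On input a, block {1,3,4,5,7,8} splits into {3,4,7,8} and {1} and {5}.
Refine {3,4,7,8} on symbol a: members go to different blocks, giving {3,4,7} and {8}.
Split {3,4,7} by δ(·,b) → {3,7} and {4}.
Stable partition: {2,6} | {3,7} | {10} | {1} | {5} | {8} | {4} — 7 equivalence classes.
State 10 belongs to the block {10}, which has 1 states.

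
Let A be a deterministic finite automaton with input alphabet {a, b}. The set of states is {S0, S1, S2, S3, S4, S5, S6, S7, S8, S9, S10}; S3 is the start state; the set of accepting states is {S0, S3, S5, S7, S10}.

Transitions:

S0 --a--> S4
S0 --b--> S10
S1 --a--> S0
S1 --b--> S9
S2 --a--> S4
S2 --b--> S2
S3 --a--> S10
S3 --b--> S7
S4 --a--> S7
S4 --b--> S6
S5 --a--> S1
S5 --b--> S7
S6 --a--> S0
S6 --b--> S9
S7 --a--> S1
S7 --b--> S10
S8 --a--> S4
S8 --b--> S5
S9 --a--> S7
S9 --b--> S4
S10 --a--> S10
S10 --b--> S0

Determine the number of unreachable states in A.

No path from S3 leads to S2, S5, S8; the other 8 states are all reachable.

3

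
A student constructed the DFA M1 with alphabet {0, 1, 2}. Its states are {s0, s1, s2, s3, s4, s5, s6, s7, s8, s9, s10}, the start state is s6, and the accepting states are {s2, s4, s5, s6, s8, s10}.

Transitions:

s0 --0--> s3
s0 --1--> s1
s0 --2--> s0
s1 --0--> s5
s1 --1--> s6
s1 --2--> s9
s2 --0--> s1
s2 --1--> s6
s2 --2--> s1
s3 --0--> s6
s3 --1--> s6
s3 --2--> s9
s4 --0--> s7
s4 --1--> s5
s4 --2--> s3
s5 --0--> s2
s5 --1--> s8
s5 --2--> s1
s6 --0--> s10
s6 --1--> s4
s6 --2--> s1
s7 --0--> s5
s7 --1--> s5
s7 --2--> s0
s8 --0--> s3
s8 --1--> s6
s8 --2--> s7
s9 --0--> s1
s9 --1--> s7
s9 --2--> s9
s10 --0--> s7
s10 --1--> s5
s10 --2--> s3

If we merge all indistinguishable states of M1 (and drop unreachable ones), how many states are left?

Every state is reachable, so we keep all 11.
P0 = {s2,s4,s5,s6,s8,s10} | {s0,s1,s3,s7,s9}.
Split {s2,s4,s5,s6,s8,s10} by δ(·,0) → {s2,s4,s8,s10} and {s5,s6}.
Split {s0,s1,s3,s7,s9} by δ(·,0) → {s1,s3,s7} and {s0,s9}.
The partition is now stable with 4 blocks: {s2,s4,s8,s10} | {s1,s3,s7} | {s5,s6} | {s0,s9}.

4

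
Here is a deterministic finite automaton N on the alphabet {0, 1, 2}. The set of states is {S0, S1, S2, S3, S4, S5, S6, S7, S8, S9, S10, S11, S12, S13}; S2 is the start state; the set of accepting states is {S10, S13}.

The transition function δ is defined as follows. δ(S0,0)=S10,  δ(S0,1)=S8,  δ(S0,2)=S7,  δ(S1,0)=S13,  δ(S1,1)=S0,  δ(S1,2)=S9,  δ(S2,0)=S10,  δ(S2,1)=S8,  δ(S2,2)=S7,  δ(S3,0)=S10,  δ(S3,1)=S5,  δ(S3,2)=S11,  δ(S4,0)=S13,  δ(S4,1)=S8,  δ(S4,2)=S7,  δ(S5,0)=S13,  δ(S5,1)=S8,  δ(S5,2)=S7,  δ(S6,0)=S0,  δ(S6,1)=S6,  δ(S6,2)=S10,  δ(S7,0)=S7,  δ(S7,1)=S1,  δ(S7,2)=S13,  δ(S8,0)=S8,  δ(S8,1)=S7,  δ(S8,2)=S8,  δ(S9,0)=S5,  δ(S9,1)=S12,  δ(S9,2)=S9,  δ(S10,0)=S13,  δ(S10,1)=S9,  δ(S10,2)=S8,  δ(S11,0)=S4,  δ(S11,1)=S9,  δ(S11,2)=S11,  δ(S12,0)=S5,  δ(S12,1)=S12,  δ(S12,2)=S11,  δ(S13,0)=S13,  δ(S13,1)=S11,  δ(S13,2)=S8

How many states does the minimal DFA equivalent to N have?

First remove the unreachable states {S3,S6}; 12 states remain.
Initial partition by acceptance: {S10,S13} | {S0,S1,S2,S4,S5,S7,S8,S9,S11,S12}.
Refine {S0,S1,S2,S4,S5,S7,S8,S9,S11,S12} on symbol 0: members go to different blocks, giving {S0,S1,S2,S4,S5} and {S7,S8,S9,S11,S12}.
Split {S0,S1,S2,S4,S5} by δ(·,1) → {S0,S2,S4,S5} and {S1}.
Split {S7,S8,S9,S11,S12} by δ(·,0) → {S9,S11,S12} and {S7,S8}.
Split {S7,S8} by δ(·,1) → {S7} and {S8}.
No further refinement is possible. Final partition (6 blocks): {S10,S13} | {S0,S2,S4,S5} | {S9,S11,S12} | {S1} | {S7} | {S8}.

6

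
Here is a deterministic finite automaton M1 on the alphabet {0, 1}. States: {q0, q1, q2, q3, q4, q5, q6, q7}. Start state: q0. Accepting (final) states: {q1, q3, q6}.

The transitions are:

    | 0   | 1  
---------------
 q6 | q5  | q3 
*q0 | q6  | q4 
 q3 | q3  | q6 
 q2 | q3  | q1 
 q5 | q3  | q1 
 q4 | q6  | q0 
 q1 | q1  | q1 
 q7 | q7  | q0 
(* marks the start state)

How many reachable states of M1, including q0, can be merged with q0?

States {q2,q7} cannot be reached from the start state, so discard them.
Initial partition by acceptance: {q1,q3,q6} | {q0,q4,q5}.
Split {q1,q3,q6} by δ(·,0) → {q1,q3} and {q6}.
Refine {q1,q3} on symbol 1: members go to different blocks, giving {q1} and {q3}.
On input 0, block {q0,q4,q5} splits into {q0,q4} and {q5}.
No further refinement is possible. Final partition (5 blocks): {q1} | {q0,q4} | {q6} | {q3} | {q5}.
The equivalence class containing q0 is {q0,q4}, of size 2.

2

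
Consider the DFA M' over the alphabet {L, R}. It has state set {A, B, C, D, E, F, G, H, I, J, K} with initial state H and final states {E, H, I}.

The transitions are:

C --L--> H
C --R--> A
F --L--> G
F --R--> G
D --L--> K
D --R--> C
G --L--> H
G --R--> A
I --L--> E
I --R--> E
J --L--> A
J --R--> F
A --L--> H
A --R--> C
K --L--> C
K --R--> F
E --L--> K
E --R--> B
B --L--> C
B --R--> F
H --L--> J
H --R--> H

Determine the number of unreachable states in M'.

Starting at H and following transitions, the reachable set is {A, C, F, G, H, J}. That leaves B, D, E, I, K unreachable — 5 in total.

5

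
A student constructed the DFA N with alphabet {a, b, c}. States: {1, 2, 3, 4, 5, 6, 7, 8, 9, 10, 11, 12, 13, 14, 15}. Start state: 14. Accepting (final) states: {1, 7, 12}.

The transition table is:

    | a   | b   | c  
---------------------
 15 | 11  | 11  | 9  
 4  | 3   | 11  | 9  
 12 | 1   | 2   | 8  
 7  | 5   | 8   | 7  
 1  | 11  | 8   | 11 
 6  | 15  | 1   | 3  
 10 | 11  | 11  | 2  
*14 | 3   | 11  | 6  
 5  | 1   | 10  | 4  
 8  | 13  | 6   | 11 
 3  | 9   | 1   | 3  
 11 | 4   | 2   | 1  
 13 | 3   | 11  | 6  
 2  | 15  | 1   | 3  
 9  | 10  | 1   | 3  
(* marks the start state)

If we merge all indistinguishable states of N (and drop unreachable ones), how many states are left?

7

First remove the unreachable states {5,7,12}; 12 states remain.
Start with accepting vs non-accepting: {1} | {2,3,4,6,8,9,10,11,13,14,15}.
Split {2,3,4,6,8,9,10,11,13,14,15} by δ(·,b) → {4,8,10,11,13,14,15} and {2,3,6,9}.
Split {4,8,10,11,13,14,15} by δ(·,a) → {8,10,11,15} and {4,13,14}.
On input a, block {8,10,11,15} splits into {8,11} and {10,15}.
On input c, block {8,11} splits into {8} and {11}.
Refine {2,3,6,9} on symbol a: members go to different blocks, giving {2,6,9} and {3}.
The partition is now stable with 7 blocks: {1} | {8} | {2,6,9} | {4,13,14} | {10,15} | {11} | {3}.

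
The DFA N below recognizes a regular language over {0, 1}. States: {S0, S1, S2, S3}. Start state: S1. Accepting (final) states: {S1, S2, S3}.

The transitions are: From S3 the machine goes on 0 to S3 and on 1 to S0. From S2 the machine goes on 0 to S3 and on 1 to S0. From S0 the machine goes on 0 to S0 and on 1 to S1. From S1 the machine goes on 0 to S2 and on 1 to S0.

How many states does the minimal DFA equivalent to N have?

All states are reachable from the start state.
P0 = {S1,S2,S3} | {S0}.
No further refinement is possible. Final partition (2 blocks): {S1,S2,S3} | {S0}.

2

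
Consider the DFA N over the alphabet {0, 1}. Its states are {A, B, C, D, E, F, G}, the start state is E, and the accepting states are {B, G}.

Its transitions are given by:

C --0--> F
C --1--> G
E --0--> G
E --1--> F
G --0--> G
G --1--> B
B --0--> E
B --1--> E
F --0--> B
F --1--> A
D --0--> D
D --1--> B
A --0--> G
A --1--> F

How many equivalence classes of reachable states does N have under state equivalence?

4

States {C,D} cannot be reached from the start state, so discard them.
Start with accepting vs non-accepting: {B,G} | {A,E,F}.
Split {B,G} by δ(·,0) → {B} and {G}.
On input 0, block {A,E,F} splits into {A,E} and {F}.
No further refinement is possible. Final partition (4 blocks): {B} | {A,E} | {G} | {F}.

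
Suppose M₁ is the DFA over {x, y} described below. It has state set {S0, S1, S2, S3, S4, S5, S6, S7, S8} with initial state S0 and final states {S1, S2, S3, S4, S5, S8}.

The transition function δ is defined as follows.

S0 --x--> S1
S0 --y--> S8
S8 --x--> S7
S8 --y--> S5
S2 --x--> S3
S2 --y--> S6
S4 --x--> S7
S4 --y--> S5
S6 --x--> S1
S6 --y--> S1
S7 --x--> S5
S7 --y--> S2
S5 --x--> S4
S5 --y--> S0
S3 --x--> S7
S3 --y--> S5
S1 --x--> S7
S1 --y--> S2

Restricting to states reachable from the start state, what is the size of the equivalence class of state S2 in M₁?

2

Every state is reachable, so we keep all 9.
P0 = {S1,S2,S3,S4,S5,S8} | {S0,S6,S7}.
Split {S1,S2,S3,S4,S5,S8} by δ(·,x) → {S1,S3,S4,S8} and {S2,S5}.
Split {S0,S6,S7} by δ(·,x) → {S0,S6} and {S7}.
The partition is now stable with 4 blocks: {S1,S3,S4,S8} | {S0,S6} | {S2,S5} | {S7}.
State S2 belongs to the block {S2,S5}, which has 2 states.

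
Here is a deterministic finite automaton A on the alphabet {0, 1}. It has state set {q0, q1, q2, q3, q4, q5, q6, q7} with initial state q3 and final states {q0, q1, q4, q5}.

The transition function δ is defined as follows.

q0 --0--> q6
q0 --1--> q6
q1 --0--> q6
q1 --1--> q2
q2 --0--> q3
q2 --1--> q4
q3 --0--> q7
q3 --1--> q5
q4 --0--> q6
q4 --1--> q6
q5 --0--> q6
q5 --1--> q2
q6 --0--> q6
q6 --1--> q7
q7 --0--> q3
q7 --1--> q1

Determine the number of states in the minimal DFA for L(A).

5

Reachable states from the start: {q1,q2,q3,q4,q5,q6,q7}. Unreachable: {q0} — drop them.
P0 = {q1,q4,q5} | {q2,q3,q6,q7}.
Split {q2,q3,q6,q7} by δ(·,1) → {q2,q3,q7} and {q6}.
Refine {q1,q4,q5} on symbol 1: members go to different blocks, giving {q1,q5} and {q4}.
Refine {q2,q3,q7} on symbol 1: members go to different blocks, giving {q3,q7} and {q2}.
Stable partition: {q1,q5} | {q3,q7} | {q6} | {q4} | {q2} — 5 equivalence classes.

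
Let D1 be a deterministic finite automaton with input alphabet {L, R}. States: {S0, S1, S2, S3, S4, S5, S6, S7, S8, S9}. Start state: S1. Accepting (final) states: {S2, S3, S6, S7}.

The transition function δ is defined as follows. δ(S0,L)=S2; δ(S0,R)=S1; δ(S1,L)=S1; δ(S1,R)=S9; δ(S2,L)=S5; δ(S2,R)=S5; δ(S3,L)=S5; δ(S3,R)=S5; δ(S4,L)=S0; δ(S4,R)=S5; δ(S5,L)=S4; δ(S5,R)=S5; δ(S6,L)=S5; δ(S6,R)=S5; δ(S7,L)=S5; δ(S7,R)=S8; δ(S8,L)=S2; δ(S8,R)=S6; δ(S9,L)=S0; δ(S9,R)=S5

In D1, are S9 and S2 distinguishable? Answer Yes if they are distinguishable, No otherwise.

Yes

States {S3,S6,S7,S8} cannot be reached from the start state, so discard them.
Initial partition by acceptance: {S2} | {S0,S1,S4,S5,S9}.
Split {S0,S1,S4,S5,S9} by δ(·,L) → {S1,S4,S5,S9} and {S0}.
On input L, block {S1,S4,S5,S9} splits into {S1,S5} and {S4,S9}.
On input L, block {S1,S5} splits into {S1} and {S5}.
The partition is now stable with 5 blocks: {S2} | {S1} | {S0} | {S4,S9} | {S5}.
S9 and S2 end up in different blocks, so they are distinguishable. For instance, the string 'ε' is accepted from only S2.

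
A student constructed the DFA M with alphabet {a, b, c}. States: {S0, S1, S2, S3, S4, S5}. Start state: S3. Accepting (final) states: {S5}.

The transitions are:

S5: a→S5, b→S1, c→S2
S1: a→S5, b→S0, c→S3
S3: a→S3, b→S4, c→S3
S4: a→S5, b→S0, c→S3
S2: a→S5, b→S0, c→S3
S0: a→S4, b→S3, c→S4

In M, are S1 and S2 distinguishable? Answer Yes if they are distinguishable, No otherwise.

Start with accepting vs non-accepting: {S5} | {S0,S1,S2,S3,S4}.
On input a, block {S0,S1,S2,S3,S4} splits into {S1,S2,S4} and {S0,S3}.
Split {S0,S3} by δ(·,a) → {S0} and {S3}.
The partition is now stable with 4 blocks: {S5} | {S1,S2,S4} | {S0} | {S3}.
S1 and S2 lie in the same block of the stable partition, so they are equivalent — no string distinguishes them.

No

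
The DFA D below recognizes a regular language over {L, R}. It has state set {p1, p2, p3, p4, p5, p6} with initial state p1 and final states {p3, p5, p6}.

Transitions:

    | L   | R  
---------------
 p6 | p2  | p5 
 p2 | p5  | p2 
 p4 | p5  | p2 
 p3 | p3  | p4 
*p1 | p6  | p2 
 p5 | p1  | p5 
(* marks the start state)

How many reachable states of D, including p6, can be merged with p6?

First remove the unreachable states {p3,p4}; 4 states remain.
Initial partition by acceptance: {p5,p6} | {p1,p2}.
Stable partition: {p5,p6} | {p1,p2} — 2 equivalence classes.
The equivalence class containing p6 is {p5,p6}, of size 2.

2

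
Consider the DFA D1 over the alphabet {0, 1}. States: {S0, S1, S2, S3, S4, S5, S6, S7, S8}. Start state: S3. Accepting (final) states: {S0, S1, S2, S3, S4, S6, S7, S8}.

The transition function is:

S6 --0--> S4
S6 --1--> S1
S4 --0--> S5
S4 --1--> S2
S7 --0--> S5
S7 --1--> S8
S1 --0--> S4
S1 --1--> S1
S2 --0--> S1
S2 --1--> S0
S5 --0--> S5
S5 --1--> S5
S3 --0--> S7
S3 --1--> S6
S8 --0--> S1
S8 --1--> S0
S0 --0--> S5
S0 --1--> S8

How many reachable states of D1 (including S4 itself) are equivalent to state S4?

3

All states are reachable from the start state.
P0 = {S0,S1,S2,S3,S4,S6,S7,S8} | {S5}.
Refine {S0,S1,S2,S3,S4,S6,S7,S8} on symbol 0: members go to different blocks, giving {S1,S2,S3,S6,S8} and {S0,S4,S7}.
On input 0, block {S1,S2,S3,S6,S8} splits into {S1,S3,S6} and {S2,S8}.
Stable partition: {S1,S3,S6} | {S5} | {S0,S4,S7} | {S2,S8} — 4 equivalence classes.
The equivalence class containing S4 is {S0,S4,S7}, of size 3.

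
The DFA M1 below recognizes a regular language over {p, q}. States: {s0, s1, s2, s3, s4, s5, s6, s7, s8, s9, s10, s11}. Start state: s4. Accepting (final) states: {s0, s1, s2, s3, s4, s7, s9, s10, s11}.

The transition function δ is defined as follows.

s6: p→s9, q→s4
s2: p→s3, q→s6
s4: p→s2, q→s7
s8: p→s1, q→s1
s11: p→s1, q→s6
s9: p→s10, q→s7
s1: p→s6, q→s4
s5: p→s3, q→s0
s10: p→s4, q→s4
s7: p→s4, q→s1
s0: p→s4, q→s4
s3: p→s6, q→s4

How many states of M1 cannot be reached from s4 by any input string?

BFS from s4 reaches {s1, s2, s3, s4, s6, s7, s9, s10}; the 4 state(s) s0, s5, s8, s11 are never visited.

4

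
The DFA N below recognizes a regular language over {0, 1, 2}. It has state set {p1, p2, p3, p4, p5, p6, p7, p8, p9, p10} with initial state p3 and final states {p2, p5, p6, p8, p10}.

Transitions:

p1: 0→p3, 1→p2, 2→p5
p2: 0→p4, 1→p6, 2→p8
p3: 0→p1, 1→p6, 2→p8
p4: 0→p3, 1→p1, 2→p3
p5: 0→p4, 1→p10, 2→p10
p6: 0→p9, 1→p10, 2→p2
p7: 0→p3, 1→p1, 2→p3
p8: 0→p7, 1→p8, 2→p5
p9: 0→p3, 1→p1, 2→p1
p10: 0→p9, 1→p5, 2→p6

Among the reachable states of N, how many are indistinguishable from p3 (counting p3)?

Every state is reachable, so we keep all 10.
Initial partition by acceptance: {p2,p5,p6,p8,p10} | {p1,p3,p4,p7,p9}.
Refine {p1,p3,p4,p7,p9} on symbol 1: members go to different blocks, giving {p4,p7,p9} and {p1,p3}.
Stable partition: {p2,p5,p6,p8,p10} | {p4,p7,p9} | {p1,p3} — 3 equivalence classes.
State p3 belongs to the block {p1,p3}, which has 2 states.

2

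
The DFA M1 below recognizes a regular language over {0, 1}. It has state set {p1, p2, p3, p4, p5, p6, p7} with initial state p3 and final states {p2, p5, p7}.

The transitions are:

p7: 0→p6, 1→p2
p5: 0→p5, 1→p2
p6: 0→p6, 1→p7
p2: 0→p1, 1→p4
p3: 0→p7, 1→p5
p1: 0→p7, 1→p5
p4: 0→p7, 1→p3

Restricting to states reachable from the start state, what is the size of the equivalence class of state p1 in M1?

Every state is reachable, so we keep all 7.
Initial partition by acceptance: {p2,p5,p7} | {p1,p3,p4,p6}.
Refine {p2,p5,p7} on symbol 0: members go to different blocks, giving {p2,p7} and {p5}.
Refine {p2,p7} on symbol 1: members go to different blocks, giving {p2} and {p7}.
Refine {p1,p3,p4,p6} on symbol 0: members go to different blocks, giving {p1,p3,p4} and {p6}.
Refine {p1,p3,p4} on symbol 1: members go to different blocks, giving {p1,p3} and {p4}.
The partition is now stable with 6 blocks: {p2} | {p1,p3} | {p5} | {p7} | {p6} | {p4}.
The equivalence class containing p1 is {p1,p3}, of size 2.

2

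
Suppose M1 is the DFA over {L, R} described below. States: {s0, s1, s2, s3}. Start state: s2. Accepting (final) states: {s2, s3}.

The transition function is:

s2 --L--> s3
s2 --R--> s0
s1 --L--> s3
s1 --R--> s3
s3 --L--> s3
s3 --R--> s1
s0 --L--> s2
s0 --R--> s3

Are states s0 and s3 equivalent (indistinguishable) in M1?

No

All states are reachable from the start state.
Initial partition by acceptance: {s2,s3} | {s0,s1}.
Stable partition: {s2,s3} | {s0,s1} — 2 equivalence classes.
s0 and s3 end up in different blocks, so they are distinguishable. For instance, the string 'ε' is accepted from only s3.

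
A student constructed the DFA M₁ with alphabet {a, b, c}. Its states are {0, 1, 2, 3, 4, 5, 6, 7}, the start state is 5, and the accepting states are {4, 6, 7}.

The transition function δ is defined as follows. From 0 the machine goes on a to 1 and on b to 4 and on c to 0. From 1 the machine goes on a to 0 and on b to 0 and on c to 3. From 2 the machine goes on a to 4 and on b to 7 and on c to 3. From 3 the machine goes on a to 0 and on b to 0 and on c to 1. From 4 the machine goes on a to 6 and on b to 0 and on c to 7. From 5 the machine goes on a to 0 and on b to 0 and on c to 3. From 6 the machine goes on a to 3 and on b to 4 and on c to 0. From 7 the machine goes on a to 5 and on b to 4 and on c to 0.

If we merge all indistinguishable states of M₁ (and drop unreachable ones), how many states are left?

4

First remove the unreachable states {2}; 7 states remain.
P0 = {4,6,7} | {0,1,3,5}.
On input a, block {4,6,7} splits into {6,7} and {4}.
Split {0,1,3,5} by δ(·,b) → {1,3,5} and {0}.
No further refinement is possible. Final partition (4 blocks): {6,7} | {1,3,5} | {4} | {0}.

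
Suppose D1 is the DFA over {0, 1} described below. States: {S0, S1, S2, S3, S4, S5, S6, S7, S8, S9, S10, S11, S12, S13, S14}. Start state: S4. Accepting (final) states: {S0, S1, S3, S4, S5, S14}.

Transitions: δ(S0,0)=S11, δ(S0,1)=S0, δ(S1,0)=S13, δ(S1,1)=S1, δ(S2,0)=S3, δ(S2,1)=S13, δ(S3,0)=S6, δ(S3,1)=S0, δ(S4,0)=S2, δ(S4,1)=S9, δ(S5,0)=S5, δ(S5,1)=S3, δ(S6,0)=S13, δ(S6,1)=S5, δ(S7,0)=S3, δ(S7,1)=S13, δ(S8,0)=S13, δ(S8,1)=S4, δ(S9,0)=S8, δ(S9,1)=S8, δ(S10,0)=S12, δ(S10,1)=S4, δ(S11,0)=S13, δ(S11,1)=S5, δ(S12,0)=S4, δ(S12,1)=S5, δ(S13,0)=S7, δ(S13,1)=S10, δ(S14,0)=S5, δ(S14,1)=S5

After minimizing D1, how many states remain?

10

First remove the unreachable states {S1,S14}; 13 states remain.
Initial partition by acceptance: {S0,S3,S4,S5} | {S2,S6,S7,S8,S9,S10,S11,S12,S13}.
Split {S0,S3,S4,S5} by δ(·,0) → {S0,S3,S4} and {S5}.
Refine {S0,S3,S4} on symbol 1: members go to different blocks, giving {S0,S3} and {S4}.
Refine {S2,S6,S7,S8,S9,S10,S11,S12,S13} on symbol 0: members go to different blocks, giving {S6,S8,S9,S10,S11,S13} and {S2,S7} and {S12}.
On input 0, block {S6,S8,S9,S10,S11,S13} splits into {S6,S8,S9,S11} and {S10} and {S13}.
Refine {S6,S8,S9,S11} on symbol 0: members go to different blocks, giving {S6,S8,S11} and {S9}.
Split {S6,S8,S11} by δ(·,1) → {S6,S11} and {S8}.
Stable partition: {S0,S3} | {S6,S11} | {S5} | {S4} | {S2,S7} | {S12} | {S10} | {S13} | {S9} | {S8} — 10 equivalence classes.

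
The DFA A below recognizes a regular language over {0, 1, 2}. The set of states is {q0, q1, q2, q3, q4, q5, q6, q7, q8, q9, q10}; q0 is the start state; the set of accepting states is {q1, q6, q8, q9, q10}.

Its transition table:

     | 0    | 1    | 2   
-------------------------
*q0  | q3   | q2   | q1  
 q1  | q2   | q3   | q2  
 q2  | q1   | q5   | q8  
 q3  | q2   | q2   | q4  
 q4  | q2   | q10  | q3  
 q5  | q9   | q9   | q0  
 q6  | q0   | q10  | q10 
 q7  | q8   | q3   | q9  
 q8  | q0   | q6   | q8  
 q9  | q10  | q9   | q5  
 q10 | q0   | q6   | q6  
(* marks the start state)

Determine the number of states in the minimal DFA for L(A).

First remove the unreachable states {q7}; 10 states remain.
Initial partition by acceptance: {q1,q6,q8,q9,q10} | {q0,q2,q3,q4,q5}.
Split {q1,q6,q8,q9,q10} by δ(·,0) → {q1,q6,q8,q10} and {q9}.
Split {q1,q6,q8,q10} by δ(·,1) → {q6,q8,q10} and {q1}.
Refine {q0,q2,q3,q4,q5} on symbol 0: members go to different blocks, giving {q0,q3,q4} and {q2} and {q5}.
Split {q0,q3,q4} by δ(·,0) → {q3,q4} and {q0}.
On input 1, block {q3,q4} splits into {q3} and {q4}.
No further refinement is possible. Final partition (8 blocks): {q6,q8,q10} | {q3} | {q9} | {q1} | {q2} | {q5} | {q0} | {q4}.

8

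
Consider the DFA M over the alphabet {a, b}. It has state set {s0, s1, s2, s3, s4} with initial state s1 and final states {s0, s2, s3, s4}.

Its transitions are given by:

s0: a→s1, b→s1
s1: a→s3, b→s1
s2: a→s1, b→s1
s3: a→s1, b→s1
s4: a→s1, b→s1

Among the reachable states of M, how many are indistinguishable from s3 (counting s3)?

1

Reachable states from the start: {s1,s3}. Unreachable: {s0,s2,s4} — drop them.
Start with accepting vs non-accepting: {s3} | {s1}.
Stable partition: {s3} | {s1} — 2 equivalence classes.
The equivalence class containing s3 is {s3}, of size 1.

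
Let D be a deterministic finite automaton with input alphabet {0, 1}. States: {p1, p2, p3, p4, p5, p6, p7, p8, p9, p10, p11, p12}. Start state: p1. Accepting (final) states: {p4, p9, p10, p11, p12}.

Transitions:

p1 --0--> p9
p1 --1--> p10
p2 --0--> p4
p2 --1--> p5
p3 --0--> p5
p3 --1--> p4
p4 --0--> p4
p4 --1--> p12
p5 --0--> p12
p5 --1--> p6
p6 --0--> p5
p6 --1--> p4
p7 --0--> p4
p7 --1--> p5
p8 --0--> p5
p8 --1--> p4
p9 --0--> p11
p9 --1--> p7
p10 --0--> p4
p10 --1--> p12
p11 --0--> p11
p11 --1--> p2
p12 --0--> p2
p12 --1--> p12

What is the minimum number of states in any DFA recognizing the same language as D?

Reachable states from the start: {p1,p2,p4,p5,p6,p7,p9,p10,p11,p12}. Unreachable: {p3,p8} — drop them.
P0 = {p4,p9,p10,p11,p12} | {p1,p2,p5,p6,p7}.
Split {p4,p9,p10,p11,p12} by δ(·,0) → {p4,p9,p10,p11} and {p12}.
Refine {p4,p9,p10,p11} on symbol 1: members go to different blocks, giving {p4,p10} and {p9,p11}.
Split {p1,p2,p5,p6,p7} by δ(·,0) → {p2,p7} and {p1} and {p5} and {p6}.
No further refinement is possible. Final partition (7 blocks): {p4,p10} | {p2,p7} | {p12} | {p9,p11} | {p1} | {p5} | {p6}.

7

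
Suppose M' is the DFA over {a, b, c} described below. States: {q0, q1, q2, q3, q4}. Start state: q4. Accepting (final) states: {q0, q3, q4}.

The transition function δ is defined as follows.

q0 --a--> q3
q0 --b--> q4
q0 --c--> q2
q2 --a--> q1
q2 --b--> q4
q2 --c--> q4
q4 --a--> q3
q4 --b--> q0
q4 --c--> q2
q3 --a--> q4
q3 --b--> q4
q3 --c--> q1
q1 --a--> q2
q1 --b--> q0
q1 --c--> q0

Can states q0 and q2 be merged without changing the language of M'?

Initial partition by acceptance: {q0,q3,q4} | {q1,q2}.
Stable partition: {q0,q3,q4} | {q1,q2} — 2 equivalence classes.
q0 and q2 end up in different blocks, so they are distinguishable. For instance, the string 'ε' is accepted from only q0.

No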